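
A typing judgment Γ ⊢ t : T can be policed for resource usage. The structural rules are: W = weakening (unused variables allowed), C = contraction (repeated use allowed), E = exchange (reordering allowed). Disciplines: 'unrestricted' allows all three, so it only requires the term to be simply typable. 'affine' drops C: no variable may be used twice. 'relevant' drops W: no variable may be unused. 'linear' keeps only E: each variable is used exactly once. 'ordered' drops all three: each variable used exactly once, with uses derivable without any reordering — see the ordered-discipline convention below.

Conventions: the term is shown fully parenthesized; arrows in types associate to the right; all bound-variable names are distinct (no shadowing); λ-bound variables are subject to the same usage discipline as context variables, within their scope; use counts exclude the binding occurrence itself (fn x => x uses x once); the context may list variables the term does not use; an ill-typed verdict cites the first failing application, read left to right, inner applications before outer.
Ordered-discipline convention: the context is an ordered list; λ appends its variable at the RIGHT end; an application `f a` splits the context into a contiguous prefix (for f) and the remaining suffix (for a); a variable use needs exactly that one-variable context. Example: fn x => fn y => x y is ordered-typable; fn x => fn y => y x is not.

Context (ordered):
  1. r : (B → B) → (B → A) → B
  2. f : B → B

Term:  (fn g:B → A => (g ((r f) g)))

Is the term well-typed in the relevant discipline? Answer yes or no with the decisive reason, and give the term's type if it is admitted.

yes — at least one use each (r, f, g); term : (B → A) → A
usage: r=1, f=1, g [bound]=2
uses in reading order: g, r, f, g
typing: the term checks, with type (B → A) → A
per-discipline verdicts: ordered ✗; linear ✗; affine ✗; relevant ✓; unrestricted ✓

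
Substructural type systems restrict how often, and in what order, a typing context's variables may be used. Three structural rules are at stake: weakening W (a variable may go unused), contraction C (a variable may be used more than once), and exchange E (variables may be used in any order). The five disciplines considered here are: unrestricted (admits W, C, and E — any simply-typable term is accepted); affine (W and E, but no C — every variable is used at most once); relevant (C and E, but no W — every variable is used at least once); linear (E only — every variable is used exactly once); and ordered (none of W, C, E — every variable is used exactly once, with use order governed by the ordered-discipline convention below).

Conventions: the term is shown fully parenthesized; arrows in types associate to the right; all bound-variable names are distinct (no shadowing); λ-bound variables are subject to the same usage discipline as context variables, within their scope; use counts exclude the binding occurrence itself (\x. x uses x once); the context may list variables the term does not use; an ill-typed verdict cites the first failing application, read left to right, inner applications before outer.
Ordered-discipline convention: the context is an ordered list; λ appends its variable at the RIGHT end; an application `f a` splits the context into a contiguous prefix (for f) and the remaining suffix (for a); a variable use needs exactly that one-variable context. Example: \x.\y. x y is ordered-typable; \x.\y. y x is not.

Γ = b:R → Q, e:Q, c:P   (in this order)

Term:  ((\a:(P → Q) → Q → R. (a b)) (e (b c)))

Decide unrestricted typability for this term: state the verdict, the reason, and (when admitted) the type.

no — not simply typable
usage: b: 2, e: 1, c: 1, a (bound): 1
uses in reading order: a, b, e, b, c
typing: ill-typed: a function awaiting P → Q gets R → Q
per-discipline verdicts: ordered ✗, linear ✗, affine ✗, relevant ✗, unrestricted ✗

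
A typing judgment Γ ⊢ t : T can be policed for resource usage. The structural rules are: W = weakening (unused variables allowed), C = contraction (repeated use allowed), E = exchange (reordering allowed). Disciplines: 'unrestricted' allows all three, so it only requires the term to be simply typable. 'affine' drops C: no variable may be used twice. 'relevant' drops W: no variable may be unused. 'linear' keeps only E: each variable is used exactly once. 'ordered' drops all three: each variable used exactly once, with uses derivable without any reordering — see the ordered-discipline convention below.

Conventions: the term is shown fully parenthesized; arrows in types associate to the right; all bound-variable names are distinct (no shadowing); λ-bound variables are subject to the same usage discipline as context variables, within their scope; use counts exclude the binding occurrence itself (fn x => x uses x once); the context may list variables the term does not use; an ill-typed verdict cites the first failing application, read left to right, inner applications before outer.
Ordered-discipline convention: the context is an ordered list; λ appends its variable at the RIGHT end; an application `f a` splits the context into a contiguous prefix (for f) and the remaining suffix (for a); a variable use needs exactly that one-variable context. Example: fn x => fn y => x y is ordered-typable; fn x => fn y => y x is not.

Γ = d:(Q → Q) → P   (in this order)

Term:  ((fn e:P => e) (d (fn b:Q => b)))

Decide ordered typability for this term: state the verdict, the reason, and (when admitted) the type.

yes — single-use (d, e, b), ordered derivation ok; term : P
variable uses: d ×1, e [bound] ×1, b [bound] ×1
left-to-right use order: e, d, b
typing: the term checks, with type P
per-discipline verdicts: ordered ✓ · linear ✓ · affine ✓ · relevant ✓ · unrestricted ✓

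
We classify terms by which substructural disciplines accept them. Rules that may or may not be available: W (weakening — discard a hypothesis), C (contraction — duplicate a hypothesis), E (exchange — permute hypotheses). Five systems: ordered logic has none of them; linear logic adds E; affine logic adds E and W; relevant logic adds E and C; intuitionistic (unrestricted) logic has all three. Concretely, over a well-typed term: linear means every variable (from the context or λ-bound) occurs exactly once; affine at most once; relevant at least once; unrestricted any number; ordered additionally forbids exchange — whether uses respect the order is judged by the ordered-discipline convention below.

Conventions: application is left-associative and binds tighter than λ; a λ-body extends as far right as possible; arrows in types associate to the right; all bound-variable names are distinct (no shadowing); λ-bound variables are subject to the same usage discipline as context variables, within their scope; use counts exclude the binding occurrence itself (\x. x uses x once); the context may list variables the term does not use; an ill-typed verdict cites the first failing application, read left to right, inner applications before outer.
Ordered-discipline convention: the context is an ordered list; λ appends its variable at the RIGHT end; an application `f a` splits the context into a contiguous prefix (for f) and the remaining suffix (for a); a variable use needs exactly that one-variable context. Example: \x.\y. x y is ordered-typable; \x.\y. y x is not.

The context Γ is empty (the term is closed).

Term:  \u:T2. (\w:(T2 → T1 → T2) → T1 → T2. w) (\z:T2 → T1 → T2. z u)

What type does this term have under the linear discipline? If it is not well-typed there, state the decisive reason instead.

term : T2 → (T2 → T1 → T2) → T1 → T2
variable uses: u (bound) ×1; w (bound) ×1; z (bound) ×1
use order (left to right): w, z, u
typing: well-typed at T2 → (T2 → T1 → T2) → T1 → T2
all disciplines: ordered ✗, linear ✓, affine ✓, relevant ✓, unrestricted ✓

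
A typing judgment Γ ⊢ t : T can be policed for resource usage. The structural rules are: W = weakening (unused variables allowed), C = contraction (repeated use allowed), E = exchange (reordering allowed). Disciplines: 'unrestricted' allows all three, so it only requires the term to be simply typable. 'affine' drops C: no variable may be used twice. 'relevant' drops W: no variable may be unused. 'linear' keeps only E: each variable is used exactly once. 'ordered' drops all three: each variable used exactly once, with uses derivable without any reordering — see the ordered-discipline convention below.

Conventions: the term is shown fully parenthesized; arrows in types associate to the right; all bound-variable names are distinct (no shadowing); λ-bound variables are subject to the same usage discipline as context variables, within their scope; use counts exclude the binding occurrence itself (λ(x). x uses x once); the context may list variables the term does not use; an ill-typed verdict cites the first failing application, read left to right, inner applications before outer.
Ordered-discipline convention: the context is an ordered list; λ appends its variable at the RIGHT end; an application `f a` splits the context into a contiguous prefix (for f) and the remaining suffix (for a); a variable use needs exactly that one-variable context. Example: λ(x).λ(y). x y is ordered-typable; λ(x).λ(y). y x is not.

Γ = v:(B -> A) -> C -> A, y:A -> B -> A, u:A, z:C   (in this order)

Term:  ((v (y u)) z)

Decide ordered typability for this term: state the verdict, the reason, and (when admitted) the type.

yes — single-use (v, y, u, z), ordered derivation ok; term : A
counts: v ×1, y ×1, u ×1, z ×1
use order (left to right): v, y, u, z
typing: ✓ — A
all disciplines: ordered ✓; linear ✓; affine ✓; relevant ✓; unrestricted ✓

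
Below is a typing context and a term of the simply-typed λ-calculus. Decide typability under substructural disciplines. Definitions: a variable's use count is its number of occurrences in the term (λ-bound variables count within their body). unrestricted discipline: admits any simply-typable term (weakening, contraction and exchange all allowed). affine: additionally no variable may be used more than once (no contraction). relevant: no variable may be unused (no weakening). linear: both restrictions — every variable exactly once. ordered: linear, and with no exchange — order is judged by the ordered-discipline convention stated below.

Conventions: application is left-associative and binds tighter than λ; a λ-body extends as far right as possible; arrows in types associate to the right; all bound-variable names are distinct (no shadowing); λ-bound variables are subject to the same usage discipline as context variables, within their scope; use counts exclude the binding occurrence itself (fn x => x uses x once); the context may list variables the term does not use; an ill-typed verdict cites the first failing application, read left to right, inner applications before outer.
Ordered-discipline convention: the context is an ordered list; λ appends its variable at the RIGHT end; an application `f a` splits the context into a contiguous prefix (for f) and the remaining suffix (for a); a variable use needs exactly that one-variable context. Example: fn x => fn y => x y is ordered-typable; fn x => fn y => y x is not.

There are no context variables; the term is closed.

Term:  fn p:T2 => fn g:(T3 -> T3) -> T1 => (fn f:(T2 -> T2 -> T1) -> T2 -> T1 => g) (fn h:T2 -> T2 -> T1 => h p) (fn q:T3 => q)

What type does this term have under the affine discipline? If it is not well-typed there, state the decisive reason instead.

term : T2 -> ((T3 -> T3) -> T1) -> T1
use counts: p [bound] ×1; g [bound] ×1; f [bound] ×0; h [bound] ×1; q [bound] ×1
order of uses: g, h, p, q
typing: well-typed at T2 -> ((T3 -> T3) -> T1) -> T1
per-discipline verdicts: ordered ✗ | linear ✗ | affine ✓ | relevant ✗ | unrestricted ✓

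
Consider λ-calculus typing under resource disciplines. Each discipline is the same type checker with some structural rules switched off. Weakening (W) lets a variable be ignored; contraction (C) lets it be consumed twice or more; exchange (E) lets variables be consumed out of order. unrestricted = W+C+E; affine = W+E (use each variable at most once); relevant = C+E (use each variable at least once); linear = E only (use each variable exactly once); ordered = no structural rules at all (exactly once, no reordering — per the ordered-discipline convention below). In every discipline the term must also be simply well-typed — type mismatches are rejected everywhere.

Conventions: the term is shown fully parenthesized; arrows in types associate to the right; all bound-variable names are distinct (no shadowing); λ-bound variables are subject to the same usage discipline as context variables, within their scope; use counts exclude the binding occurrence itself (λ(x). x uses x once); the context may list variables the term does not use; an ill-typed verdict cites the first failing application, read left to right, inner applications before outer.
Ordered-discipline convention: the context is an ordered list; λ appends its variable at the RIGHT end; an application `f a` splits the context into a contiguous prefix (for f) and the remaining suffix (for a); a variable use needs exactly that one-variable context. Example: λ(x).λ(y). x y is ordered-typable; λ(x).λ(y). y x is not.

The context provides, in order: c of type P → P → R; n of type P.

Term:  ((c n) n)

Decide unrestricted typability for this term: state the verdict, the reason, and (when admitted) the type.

yes — typability at R is all that's needed; term : R
counts: c ×1, n ×2
left-to-right use order: c, n, n
typing: the term checks, with type R
all disciplines: ordered ✗; linear ✗; affine ✗; relevant ✓; unrestricted ✓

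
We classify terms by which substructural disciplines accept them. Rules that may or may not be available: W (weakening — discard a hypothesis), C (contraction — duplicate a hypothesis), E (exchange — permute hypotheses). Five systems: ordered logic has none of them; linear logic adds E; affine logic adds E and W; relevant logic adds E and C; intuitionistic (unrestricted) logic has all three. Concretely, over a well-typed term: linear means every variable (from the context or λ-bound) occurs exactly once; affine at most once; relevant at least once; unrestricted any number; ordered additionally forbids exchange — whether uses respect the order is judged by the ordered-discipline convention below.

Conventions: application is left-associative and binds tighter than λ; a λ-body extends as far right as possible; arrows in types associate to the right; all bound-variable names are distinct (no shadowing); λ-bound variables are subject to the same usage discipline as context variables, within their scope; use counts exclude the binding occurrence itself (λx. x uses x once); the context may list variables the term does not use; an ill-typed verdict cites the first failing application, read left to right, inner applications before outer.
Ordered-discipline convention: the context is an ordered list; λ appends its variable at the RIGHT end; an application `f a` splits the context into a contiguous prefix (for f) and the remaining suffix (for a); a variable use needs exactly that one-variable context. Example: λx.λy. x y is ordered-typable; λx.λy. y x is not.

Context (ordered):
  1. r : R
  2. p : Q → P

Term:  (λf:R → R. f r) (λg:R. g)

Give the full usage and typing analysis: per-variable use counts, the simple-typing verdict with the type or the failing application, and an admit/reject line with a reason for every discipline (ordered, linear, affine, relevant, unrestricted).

counts: r: 1×, p: 0×, f [bound]: 1×, g [bound]: 1×
use order (left to right): f, r, g
typing: well-typed — term : R
ordered ✗ (p never used (weakening))
linear ✗ (p never used (weakening))
affine ✓ (none of r, p, f, g used more than once)
relevant ✗ (p never used (weakening))
unrestricted ✓ (type-checks (R) and nothing is barred)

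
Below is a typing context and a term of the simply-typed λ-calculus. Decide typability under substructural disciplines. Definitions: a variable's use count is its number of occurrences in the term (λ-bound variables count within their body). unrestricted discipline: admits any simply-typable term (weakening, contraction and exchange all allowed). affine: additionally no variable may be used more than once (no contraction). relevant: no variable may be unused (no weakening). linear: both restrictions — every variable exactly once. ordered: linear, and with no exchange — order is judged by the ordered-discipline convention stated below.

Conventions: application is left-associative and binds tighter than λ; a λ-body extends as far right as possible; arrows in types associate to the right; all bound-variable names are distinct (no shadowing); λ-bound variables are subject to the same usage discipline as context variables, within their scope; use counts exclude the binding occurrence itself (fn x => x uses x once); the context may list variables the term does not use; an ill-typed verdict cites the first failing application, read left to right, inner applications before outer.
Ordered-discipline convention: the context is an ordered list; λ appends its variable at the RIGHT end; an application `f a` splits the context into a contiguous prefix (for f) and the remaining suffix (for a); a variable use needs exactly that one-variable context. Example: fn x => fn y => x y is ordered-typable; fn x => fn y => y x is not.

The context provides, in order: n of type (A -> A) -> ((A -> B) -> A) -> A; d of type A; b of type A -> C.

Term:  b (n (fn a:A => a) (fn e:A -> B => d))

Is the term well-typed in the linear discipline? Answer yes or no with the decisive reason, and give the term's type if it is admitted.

no — e never used (weakening)
usage: n: 1, d: 1, b: 1, a (bound): 1, e (bound): 0
left-to-right use order: b, n, a, d
typing: well-typed at C
per-discipline verdicts: ordered ✗ · linear ✗ · affine ✓ · relevant ✗ · unrestricted ✓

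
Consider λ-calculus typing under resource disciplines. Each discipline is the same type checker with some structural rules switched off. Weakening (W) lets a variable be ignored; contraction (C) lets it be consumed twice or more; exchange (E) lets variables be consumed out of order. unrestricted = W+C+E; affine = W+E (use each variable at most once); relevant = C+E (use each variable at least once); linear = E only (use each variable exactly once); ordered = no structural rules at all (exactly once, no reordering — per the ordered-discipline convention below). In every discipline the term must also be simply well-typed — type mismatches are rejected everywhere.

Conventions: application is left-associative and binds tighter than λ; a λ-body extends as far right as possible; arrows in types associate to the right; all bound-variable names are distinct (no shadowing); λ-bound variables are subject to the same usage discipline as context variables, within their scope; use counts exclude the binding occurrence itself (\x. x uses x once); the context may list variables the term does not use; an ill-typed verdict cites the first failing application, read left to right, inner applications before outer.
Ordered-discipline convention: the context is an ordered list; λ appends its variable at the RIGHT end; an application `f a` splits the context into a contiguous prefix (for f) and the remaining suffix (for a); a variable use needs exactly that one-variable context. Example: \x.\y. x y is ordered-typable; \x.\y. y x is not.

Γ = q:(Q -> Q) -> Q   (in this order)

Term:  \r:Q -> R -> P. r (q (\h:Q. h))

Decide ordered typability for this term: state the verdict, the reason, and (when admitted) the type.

no — no contiguous prefix/suffix split fits r, q, h
counts: q: 1, r [bound]: 1, h [bound]: 1
order of uses: r, q, h
typing: the term checks, with type (Q -> R -> P) -> R -> P
summary: ordered ✗ | linear ✓ | affine ✓ | relevant ✓ | unrestricted ✓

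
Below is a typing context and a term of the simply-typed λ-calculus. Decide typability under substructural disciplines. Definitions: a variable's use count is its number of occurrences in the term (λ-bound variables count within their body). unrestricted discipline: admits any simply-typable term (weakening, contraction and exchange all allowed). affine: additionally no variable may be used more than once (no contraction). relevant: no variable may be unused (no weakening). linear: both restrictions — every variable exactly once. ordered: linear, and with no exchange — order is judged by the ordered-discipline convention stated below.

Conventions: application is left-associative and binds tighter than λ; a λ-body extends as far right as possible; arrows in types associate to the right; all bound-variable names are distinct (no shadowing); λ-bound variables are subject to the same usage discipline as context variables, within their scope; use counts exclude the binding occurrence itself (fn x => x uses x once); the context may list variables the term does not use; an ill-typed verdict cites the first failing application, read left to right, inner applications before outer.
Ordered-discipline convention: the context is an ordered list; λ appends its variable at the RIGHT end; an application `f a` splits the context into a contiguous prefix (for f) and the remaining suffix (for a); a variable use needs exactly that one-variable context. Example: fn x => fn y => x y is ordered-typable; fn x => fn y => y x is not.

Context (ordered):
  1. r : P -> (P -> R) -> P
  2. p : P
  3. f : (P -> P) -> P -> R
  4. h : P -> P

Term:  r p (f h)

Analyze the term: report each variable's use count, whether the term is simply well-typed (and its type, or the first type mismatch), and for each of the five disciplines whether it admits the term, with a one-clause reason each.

counts: r: 1, p: 1, f: 1, h: 1
order of uses: r, p, f, h
typing: well-typed at P
ordered ✓ (single-use (r, p, f, h), ordered derivation ok)
linear ✓ (exactly-once usage across r, p, f, h)
affine ✓ (r, p, f, h: no repeats, contraction unneeded)
relevant ✓ (none of r, p, f, h goes unused)
unrestricted ✓ (typability at P is all that's needed)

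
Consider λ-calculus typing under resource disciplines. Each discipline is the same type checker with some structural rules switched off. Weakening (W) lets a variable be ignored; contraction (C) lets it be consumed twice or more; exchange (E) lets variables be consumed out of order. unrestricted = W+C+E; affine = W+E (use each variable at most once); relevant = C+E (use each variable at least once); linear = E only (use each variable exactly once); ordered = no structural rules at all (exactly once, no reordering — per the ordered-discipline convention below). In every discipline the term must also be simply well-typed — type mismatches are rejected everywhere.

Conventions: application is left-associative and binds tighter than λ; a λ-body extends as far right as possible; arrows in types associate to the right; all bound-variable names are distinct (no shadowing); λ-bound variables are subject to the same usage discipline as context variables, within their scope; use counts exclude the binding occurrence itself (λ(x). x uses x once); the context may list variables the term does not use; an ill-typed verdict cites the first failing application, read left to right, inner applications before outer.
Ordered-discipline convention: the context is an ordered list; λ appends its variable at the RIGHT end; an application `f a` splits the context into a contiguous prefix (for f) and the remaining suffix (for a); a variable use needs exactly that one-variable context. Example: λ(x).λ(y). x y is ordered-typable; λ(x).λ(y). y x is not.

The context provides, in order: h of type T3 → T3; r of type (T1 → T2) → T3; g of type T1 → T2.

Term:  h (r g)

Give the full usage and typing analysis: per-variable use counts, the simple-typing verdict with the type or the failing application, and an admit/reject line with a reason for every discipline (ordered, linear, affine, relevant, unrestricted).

variable uses: h: 1×; r: 1×; g: 1×
use order (left to right): h, r, g
typing: ✓ — T3
ordered ✓ (single-use (h, r, g), ordered derivation ok)
linear ✓ (h, r, g: one use apiece)
affine ✓ (h, r, g: no repeats, contraction unneeded)
relevant ✓ (at least one use each (h, r, g))
unrestricted ✓ (typability at T3 is all that's needed)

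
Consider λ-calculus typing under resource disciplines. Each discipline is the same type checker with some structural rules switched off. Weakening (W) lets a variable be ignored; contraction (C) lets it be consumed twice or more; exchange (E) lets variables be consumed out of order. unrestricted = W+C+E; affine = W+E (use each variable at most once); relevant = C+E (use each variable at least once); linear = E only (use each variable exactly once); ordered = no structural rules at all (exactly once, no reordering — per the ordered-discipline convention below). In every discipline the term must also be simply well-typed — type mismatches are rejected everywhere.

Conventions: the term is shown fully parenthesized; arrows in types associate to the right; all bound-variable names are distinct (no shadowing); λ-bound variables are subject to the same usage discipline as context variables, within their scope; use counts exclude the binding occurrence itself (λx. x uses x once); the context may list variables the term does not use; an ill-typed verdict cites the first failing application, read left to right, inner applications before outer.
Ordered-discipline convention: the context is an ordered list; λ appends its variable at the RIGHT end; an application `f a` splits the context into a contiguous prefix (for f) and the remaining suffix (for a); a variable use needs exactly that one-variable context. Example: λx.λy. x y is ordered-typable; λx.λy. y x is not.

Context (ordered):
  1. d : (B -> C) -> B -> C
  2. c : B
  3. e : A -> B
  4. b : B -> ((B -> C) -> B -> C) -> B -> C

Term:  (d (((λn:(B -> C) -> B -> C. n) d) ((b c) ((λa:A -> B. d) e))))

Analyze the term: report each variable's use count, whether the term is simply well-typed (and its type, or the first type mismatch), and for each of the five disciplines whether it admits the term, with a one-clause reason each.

usage: d ×3, c ×1, e ×1, b ×1, n (bound) ×1, a (bound) ×0
use order (left to right): d, n, d, b, c, d, e
typing: well-typed — term : B -> C
ordered: ✗ — repeated use of d ×3; a left unused
linear: ✗ — repeated use of d ×3; a left unused
affine: ✗ — repeated use of d ×3
relevant: ✗ — a left unused
unrestricted: ✓ — simply typable at B -> C; W, C, E all held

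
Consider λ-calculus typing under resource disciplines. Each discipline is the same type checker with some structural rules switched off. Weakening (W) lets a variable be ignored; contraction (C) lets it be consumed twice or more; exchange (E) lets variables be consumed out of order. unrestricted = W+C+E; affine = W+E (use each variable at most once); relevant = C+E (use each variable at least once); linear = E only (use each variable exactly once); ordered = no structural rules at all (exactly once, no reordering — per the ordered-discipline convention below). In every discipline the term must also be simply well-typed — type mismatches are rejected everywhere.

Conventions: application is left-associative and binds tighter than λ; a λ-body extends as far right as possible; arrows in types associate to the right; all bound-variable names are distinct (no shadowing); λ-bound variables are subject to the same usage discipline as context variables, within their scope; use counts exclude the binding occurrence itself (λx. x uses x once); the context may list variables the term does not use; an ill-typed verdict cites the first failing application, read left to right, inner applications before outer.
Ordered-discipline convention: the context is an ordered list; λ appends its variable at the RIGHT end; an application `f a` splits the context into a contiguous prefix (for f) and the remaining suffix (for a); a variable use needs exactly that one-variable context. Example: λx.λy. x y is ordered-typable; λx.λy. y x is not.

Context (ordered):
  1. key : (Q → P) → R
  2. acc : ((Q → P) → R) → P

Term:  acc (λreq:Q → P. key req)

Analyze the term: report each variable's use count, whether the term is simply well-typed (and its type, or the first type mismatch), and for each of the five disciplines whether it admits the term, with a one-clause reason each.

usage: key: 1×, acc: 1×, req (bound): 1×
left-to-right use order: acc, key, req
typing: ✓ — P
ordered ✗ (needs exchange: uses follow acc, key, req)
linear ✓ (exactly-once usage across key, acc, req)
affine ✓ (key, acc, req: no repeats, contraction unneeded)
relevant ✓ (none of key, acc, req goes unused)
unrestricted ✓ (simply typable at P; W, C, E all held)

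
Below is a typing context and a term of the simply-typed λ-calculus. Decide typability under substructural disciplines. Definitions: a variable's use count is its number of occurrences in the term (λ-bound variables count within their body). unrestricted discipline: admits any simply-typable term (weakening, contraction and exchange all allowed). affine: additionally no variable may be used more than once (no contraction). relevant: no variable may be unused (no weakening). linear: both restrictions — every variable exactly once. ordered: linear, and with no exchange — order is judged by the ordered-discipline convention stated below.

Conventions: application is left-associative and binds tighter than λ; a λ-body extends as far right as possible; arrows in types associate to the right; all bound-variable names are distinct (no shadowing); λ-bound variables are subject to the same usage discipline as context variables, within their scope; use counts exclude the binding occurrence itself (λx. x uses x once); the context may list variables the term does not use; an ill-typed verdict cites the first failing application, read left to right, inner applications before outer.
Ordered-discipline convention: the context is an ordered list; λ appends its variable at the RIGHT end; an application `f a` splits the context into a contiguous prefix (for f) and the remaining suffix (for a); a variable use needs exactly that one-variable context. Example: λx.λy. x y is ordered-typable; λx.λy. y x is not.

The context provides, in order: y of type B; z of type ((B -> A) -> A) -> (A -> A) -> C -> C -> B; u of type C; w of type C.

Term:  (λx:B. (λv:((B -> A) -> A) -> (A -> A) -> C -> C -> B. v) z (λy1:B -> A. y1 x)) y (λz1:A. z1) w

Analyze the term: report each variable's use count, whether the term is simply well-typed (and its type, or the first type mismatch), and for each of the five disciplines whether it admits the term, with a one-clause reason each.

use counts: y=1, z=1, u=0, w=1, x (λ-bound)=1, v (λ-bound)=1, y1 (λ-bound)=1, z1 (λ-bound)=1
uses in reading order: v, z, y1, x, y, z1, w
typing: the term checks, with type C -> B
ordered: ✗ — u never used (weakening)
linear: ✗ — u never used (weakening)
affine: ✓ — y, z, u, w, x, v, y1, z1: no repeats, contraction unneeded
relevant: ✗ — u never used (weakening)
unrestricted: ✓ — type-checks (C -> B) and nothing is barred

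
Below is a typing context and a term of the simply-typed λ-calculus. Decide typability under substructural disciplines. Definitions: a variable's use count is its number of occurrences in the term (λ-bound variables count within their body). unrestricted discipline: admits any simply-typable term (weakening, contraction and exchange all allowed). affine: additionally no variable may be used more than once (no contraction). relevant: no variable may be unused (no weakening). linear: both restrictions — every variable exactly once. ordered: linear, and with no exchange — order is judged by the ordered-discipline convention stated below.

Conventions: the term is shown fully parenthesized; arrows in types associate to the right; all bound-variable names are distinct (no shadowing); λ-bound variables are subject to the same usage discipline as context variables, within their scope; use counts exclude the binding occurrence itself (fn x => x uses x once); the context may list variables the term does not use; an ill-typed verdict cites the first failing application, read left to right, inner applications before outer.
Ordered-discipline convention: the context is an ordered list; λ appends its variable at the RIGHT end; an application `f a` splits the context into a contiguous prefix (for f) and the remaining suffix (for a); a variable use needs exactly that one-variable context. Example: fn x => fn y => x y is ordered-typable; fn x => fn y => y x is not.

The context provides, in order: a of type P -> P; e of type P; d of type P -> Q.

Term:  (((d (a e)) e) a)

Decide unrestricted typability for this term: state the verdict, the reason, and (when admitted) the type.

no — a type mismatch blocks all five
use counts: a=2; e=2; d=1
left-to-right use order: d, a, e, e, a
typing: ill-typed: non-arrow in function slot: Q
all disciplines: ordered ✗ · linear ✗ · affine ✗ · relevant ✗ · unrestricted ✗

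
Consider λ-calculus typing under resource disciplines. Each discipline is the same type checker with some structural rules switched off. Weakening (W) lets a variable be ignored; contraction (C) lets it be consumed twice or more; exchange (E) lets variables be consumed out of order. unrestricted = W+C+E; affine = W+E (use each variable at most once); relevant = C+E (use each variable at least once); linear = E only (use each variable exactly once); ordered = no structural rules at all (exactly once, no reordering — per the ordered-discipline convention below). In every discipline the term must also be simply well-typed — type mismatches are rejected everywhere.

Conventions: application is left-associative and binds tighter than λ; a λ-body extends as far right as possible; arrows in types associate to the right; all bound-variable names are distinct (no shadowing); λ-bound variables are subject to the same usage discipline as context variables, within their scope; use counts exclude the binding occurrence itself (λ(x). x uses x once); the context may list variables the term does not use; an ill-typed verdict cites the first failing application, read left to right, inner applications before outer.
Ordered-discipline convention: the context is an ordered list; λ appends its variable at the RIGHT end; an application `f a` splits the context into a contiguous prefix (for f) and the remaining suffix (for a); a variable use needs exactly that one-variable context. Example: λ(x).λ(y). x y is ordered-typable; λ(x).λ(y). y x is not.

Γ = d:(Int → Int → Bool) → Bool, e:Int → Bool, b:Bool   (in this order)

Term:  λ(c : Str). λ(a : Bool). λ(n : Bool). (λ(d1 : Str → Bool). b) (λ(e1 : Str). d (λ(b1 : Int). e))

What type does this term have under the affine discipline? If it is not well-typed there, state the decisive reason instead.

term : Str → Bool → Bool → Bool
variable uses: d=1; e=1; b=1; c (λ-bound)=0; a (λ-bound)=0; n (λ-bound)=0; d1 (λ-bound)=0; e1 (λ-bound)=0; b1 (λ-bound)=0
uses in reading order: b, d, e
typing: well-typed at Str → Bool → Bool → Bool
across the five disciplines: ordered ✗, linear ✗, affine ✓, relevant ✗, unrestricted ✓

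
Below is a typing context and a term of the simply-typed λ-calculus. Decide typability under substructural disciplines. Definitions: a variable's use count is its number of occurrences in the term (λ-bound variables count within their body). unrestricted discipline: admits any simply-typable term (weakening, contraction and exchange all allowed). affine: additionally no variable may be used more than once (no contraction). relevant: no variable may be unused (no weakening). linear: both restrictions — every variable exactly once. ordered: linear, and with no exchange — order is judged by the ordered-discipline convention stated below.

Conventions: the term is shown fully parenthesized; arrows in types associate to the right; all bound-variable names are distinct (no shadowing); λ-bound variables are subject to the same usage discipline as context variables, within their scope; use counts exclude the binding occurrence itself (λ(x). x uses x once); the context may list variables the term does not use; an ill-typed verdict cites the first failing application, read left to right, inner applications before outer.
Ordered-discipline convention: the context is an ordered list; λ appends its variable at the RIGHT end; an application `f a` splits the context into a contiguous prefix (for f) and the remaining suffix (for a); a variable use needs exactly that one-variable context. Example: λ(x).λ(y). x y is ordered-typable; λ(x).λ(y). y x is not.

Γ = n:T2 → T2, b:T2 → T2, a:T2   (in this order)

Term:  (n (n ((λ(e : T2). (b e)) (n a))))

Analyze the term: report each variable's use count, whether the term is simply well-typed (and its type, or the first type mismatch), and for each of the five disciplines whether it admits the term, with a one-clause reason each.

variable uses: n=3; b=1; a=1; e (λ-bound)=1
left-to-right use order: n, n, b, e, n, a
typing: well-typed at T2
ordered ✗ (repeated use of n ×3)
linear ✗ (repeated use of n ×3)
affine ✗ (repeated use of n ×3)
relevant ✓ (n, b, a, e: all used, weakening unneeded)
unrestricted ✓ (typability at T2 is all that's needed)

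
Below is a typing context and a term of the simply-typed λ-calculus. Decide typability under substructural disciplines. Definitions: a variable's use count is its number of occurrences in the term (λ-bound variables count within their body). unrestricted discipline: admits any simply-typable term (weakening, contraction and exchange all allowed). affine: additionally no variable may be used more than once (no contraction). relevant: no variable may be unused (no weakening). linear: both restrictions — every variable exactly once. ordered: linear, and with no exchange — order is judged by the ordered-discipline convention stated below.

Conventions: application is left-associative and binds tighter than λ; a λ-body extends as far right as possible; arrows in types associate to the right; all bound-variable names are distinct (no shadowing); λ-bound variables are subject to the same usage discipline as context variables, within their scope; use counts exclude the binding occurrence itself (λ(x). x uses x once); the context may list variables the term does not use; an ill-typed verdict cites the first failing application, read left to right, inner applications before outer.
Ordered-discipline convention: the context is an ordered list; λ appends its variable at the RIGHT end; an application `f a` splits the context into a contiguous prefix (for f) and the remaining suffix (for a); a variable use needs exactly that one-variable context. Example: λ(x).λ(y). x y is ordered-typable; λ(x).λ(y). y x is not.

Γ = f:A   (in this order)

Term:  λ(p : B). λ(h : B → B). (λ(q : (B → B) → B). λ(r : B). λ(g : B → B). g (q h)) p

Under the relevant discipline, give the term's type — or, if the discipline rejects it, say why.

not well-typed under relevant — a type mismatch blocks all five
counts: f=0, p (bound)=1, h (bound)=1, q (bound)=1, r (bound)=0, g (bound)=1
use order (left to right): g, q, h, p
typing: ill-typed: a function awaiting (B → B) → B gets B
across the five disciplines: ordered ✗, linear ✗, affine ✗, relevant ✗, unrestricted ✗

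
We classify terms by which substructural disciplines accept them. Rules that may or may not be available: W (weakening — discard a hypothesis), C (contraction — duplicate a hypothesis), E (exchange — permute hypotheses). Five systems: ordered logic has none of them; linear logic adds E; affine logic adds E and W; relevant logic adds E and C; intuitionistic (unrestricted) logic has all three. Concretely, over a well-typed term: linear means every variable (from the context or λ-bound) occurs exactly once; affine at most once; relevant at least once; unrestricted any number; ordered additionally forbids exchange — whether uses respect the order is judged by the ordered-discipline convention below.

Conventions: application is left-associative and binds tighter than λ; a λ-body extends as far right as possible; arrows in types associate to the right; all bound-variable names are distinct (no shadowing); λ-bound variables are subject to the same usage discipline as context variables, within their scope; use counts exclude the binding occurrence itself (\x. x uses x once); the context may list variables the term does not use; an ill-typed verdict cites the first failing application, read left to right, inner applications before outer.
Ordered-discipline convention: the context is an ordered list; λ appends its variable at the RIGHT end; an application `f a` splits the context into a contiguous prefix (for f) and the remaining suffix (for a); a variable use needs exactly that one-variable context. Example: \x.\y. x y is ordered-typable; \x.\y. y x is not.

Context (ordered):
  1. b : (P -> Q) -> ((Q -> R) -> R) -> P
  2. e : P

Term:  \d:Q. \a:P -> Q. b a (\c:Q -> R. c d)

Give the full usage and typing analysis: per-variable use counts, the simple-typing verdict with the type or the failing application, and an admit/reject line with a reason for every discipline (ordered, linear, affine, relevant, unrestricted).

use counts: b=1, e=0, d [bound]=1, a [bound]=1, c [bound]=1
left-to-right use order: b, a, c, d
typing: the term checks, with type Q -> (P -> Q) -> P
ordered ✗ (e never used (weakening))
linear ✗ (e never used (weakening))
affine ✓ (b, e, d, a, c: no repeats, contraction unneeded)
relevant ✗ (e never used (weakening))
unrestricted ✓ (well-typed at Q -> (P -> Q) -> P; no restrictions here)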